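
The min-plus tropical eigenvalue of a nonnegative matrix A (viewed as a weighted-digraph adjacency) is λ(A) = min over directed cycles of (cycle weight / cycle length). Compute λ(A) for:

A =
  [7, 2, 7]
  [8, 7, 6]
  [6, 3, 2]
λ(A) = 2

Enumerate directed cycles and compute their means (weight / length). Sample:
  cycle 0 → 0: weight = 7, length = 1, mean = 7/1 ≈ 7.000
  cycle 1 → 1: weight = 7, length = 1, mean = 7/1 ≈ 7.000
  cycle 2 → 2: weight = 2, length = 1, mean = 2/1 ≈ 2.000
  cycle 0 → 1 → 0: weight = 10, length = 2, mean = 10/2 ≈ 5.000
  cycle 0 → 2 → 0: weight = 13, length = 2, mean = 13/2 ≈ 6.500
  cycle 1 → 0 → 1: weight = 10, length = 2, mean = 10/2 ≈ 5.000
Minimum mean = 2.000, attained e.g. along the cycle 2 → 2 with weight 2 and length 1. So λ(A) = 2/1 = 2.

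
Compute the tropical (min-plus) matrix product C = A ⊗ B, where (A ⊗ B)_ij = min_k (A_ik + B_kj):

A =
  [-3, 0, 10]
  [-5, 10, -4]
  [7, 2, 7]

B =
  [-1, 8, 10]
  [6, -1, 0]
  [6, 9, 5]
A ⊗ B =
  [-4, -1, 0]
  [-6, 3, 1]
  [6, 1, 2]

Apply the min-plus product entry-by-entry:
  C[0][0] = min over k of (A[0][0] + B[0][0] = -3 + -1 = -4, A[0][1] + B[1][0] = 0 + 6 = 6, A[0][2] + B[2][0] = 10 + 6 = 16) = -4 (attained at k = 0)
  C[0][1] = min over k of (A[0][0] + B[0][1] = -3 + 8 = 5, A[0][1] + B[1][1] = 0 + -1 = -1, A[0][2] + B[2][1] = 10 + 9 = 19) = -1 (attained at k = 1)
  C[0][2] = min over k of (A[0][0] + B[0][2] = -3 + 10 = 7, A[0][1] + B[1][2] = 0 + 0 = 0, A[0][2] + B[2][2] = 10 + 5 = 15) = 0 (attained at k = 1)
  C[1][0] = min over k of (A[1][0] + B[0][0] = -5 + -1 = -6, A[1][1] + B[1][0] = 10 + 6 = 16, A[1][2] + B[2][0] = -4 + 6 = 2) = -6 (attained at k = 0)
  C[1][1] = min over k of (A[1][0] + B[0][1] = -5 + 8 = 3, A[1][1] + B[1][1] = 10 + -1 = 9, A[1][2] + B[2][1] = -4 + 9 = 5) = 3 (attained at k = 0)
  C[1][2] = min over k of (A[1][0] + B[0][2] = -5 + 10 = 5, A[1][1] + B[1][2] = 10 + 0 = 10, A[1][2] + B[2][2] = -4 + 5 = 1) = 1 (attained at k = 2)
  C[2][0] = min over k of (A[2][0] + B[0][0] = 7 + -1 = 6, A[2][1] + B[1][0] = 2 + 6 = 8, A[2][2] + B[2][0] = 7 + 6 = 13) = 6 (attained at k = 0)
  C[2][1] = min over k of (A[2][0] + B[0][1] = 7 + 8 = 15, A[2][1] + B[1][1] = 2 + -1 = 1, A[2][2] + B[2][1] = 7 + 9 = 16) = 1 (attained at k = 1)
  C[2][2] = min over k of (A[2][0] + B[0][2] = 7 + 10 = 17, A[2][1] + B[1][2] = 2 + 0 = 2, A[2][2] + B[2][2] = 7 + 5 = 12) = 2 (attained at k = 1)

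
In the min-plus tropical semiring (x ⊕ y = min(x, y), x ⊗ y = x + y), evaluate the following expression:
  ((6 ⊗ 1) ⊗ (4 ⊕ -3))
((6 ⊗ 1) ⊗ (4 ⊕ -3)) = 4

Expand innermost to outermost. Recall ⊕ takes the minimum of its arguments and ⊗ takes their sum. Working out the expression ((6 ⊗ 1) ⊗ (4 ⊕ -3)) gives 4.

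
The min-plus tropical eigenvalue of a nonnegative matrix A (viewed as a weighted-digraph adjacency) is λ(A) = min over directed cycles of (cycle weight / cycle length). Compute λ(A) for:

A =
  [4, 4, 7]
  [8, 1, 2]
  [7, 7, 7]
λ(A) = 1

Enumerate directed cycles and compute their means (weight / length). Sample:
  cycle 0 → 0: weight = 4, length = 1, mean = 4/1 ≈ 4.000
  cycle 1 → 1: weight = 1, length = 1, mean = 1/1 ≈ 1.000
  cycle 2 → 2: weight = 7, length = 1, mean = 7/1 ≈ 7.000
  cycle 0 → 1 → 0: weight = 12, length = 2, mean = 12/2 ≈ 6.000
  cycle 0 → 2 → 0: weight = 14, length = 2, mean = 14/2 ≈ 7.000
  cycle 1 → 0 → 1: weight = 12, length = 2, mean = 12/2 ≈ 6.000
Minimum mean = 1.000, attained e.g. along the cycle 1 → 1 with weight 1 and length 1. So λ(A) = 1/1 = 1.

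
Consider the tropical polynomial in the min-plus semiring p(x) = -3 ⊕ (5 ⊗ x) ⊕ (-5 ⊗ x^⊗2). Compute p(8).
p(8) = -3

A tropical monomial a ⊗ x^⊗i evaluates to a + i · x. Evaluating each term at x = 8:
  Term 0 contributes -3 + 0 · 8 = -3
  Term 1 contributes 5 + 1 · 8 = 13
  Term 2 contributes -5 + 2 · 8 = 11
p(8) = ⊕ of these = min[-3, 13, 11] = -3.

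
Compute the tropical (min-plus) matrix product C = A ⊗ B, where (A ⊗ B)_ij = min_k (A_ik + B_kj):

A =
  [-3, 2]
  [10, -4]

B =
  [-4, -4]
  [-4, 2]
A ⊗ B =
  [-7, -7]
  [-8, -2]

Apply the min-plus product entry-by-entry:
  C[0][0] = min over k of (A[0][0] + B[0][0] = -3 + -4 = -7, A[0][1] + B[1][0] = 2 + -4 = -2) = -7 (attained at k = 0)
  C[0][1] = min over k of (A[0][0] + B[0][1] = -3 + -4 = -7, A[0][1] + B[1][1] = 2 + 2 = 4) = -7 (attained at k = 0)
  C[1][0] = min over k of (A[1][0] + B[0][0] = 10 + -4 = 6, A[1][1] + B[1][0] = -4 + -4 = -8) = -8 (attained at k = 1)
  C[1][1] = min over k of (A[1][0] + B[0][1] = 10 + -4 = 6, A[1][1] + B[1][1] = -4 + 2 = -2) = -2 (attained at k = 1)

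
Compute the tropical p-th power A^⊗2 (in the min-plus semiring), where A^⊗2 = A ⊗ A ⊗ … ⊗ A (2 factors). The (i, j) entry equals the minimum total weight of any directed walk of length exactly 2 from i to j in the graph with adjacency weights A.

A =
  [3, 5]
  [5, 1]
A^⊗2 =
  [6, 6]
  [6, 2]

Each entry (A^⊗2)_ij equals the minimum over all length-2 walks i = v_0 → v_1 → … → v_2 = j of Σ_t A[v_t][v_{t+1}]. For example, for (i, j) = (0, 1) we minimise over 2 possible intermediate vertex sequences; the minimum is 6, attained along the walk 0 → 1 → 1.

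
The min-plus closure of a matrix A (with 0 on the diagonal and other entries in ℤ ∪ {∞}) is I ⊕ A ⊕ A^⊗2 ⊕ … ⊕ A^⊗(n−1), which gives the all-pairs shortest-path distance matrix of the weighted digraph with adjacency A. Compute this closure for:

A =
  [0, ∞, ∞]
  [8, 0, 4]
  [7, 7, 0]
Closure =
  [0, ∞, ∞]
  [8, 0, 4]
  [7, 7, 0]

This is the Floyd-Warshall all-pairs shortest-path computation. For each intermediate vertex k = 0, 1, …, 2, update dist[i][j] ← min(dist[i][j], dist[i][k] + dist[k][j]). The final matrix gives, for each (i, j), the minimum total weight of any directed path from i to j (possibly empty when i = j).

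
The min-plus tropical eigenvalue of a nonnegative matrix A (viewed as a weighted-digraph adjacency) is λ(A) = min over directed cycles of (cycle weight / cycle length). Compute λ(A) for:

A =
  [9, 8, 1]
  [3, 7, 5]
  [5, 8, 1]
λ(A) = 1

Enumerate directed cycles and compute their means (weight / length). Sample:
  cycle 0 → 0: weight = 9, length = 1, mean = 9/1 ≈ 9.000
  cycle 1 → 1: weight = 7, length = 1, mean = 7/1 ≈ 7.000
  cycle 2 → 2: weight = 1, length = 1, mean = 1/1 ≈ 1.000
  cycle 0 → 1 → 0: weight = 11, length = 2, mean = 11/2 ≈ 5.500
  cycle 0 → 2 → 0: weight = 6, length = 2, mean = 6/2 ≈ 3.000
  cycle 1 → 0 → 1: weight = 11, length = 2, mean = 11/2 ≈ 5.500
Minimum mean = 1.000, attained e.g. along the cycle 2 → 2 with weight 1 and length 1. So λ(A) = 1/1 = 1.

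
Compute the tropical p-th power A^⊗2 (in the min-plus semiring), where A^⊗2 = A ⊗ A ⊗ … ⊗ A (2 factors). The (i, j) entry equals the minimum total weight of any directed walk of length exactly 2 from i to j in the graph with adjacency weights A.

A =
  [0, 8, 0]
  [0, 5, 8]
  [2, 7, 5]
A^⊗2 =
  [0, 7, 0]
  [0, 8, 0]
  [2, 10, 2]

Each entry (A^⊗2)_ij equals the minimum over all length-2 walks i = v_0 → v_1 → … → v_2 = j of Σ_t A[v_t][v_{t+1}]. For example, for (i, j) = (0, 2) we minimise over 3 possible intermediate vertex sequences; the minimum is 0, attained along the walk 0 → 0 → 2.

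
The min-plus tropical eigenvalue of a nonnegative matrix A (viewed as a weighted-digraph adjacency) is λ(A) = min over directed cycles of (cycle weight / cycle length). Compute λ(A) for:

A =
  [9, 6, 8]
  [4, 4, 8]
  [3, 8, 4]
λ(A) = 4

Enumerate directed cycles and compute their means (weight / length). Sample:
  cycle 0 → 0: weight = 9, length = 1, mean = 9/1 ≈ 9.000
  cycle 1 → 1: weight = 4, length = 1, mean = 4/1 ≈ 4.000
  cycle 2 → 2: weight = 4, length = 1, mean = 4/1 ≈ 4.000
  cycle 0 → 1 → 0: weight = 10, length = 2, mean = 10/2 ≈ 5.000
  cycle 0 → 2 → 0: weight = 11, length = 2, mean = 11/2 ≈ 5.500
  cycle 1 → 0 → 1: weight = 10, length = 2, mean = 10/2 ≈ 5.000
Minimum mean = 4.000, attained e.g. along the cycle 1 → 1 with weight 4 and length 1. So λ(A) = 4/1 = 4.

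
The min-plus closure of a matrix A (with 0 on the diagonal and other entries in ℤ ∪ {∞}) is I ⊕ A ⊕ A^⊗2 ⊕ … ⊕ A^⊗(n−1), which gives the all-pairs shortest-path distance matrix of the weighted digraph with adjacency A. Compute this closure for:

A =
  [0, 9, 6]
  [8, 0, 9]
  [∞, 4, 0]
Closure =
  [0, 9, 6]
  [8, 0, 9]
  [12, 4, 0]

This is the Floyd-Warshall all-pairs shortest-path computation. For each intermediate vertex k = 0, 1, …, 2, update dist[i][j] ← min(dist[i][j], dist[i][k] + dist[k][j]). The final matrix gives, for each (i, j), the minimum total weight of any directed path from i to j (possibly empty when i = j).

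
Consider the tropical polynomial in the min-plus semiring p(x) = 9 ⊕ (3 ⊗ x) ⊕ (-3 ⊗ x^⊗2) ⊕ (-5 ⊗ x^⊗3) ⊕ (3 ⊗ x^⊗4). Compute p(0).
p(0) = -5

A tropical monomial a ⊗ x^⊗i evaluates to a + i · x. Evaluating each term at x = 0:
  Term 0 contributes 9 + 0 · 0 = 9
  Term 1 contributes 3 + 1 · 0 = 3
  Term 2 contributes -3 + 2 · 0 = -3
  Term 3 contributes -5 + 3 · 0 = -5
  Term 4 contributes 3 + 4 · 0 = 3
p(0) = ⊕ of these = min[9, 3, -3, -5, 3] = -5.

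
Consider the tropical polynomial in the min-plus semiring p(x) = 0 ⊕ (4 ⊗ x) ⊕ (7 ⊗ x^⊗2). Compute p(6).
p(6) = 0

A tropical monomial a ⊗ x^⊗i evaluates to a + i · x. Evaluating each term at x = 6:
  Term 0 contributes 0 + 0 · 6 = 0
  Term 1 contributes 4 + 1 · 6 = 10
  Term 2 contributes 7 + 2 · 6 = 19
p(6) = ⊕ of these = min[0, 10, 19] = 0.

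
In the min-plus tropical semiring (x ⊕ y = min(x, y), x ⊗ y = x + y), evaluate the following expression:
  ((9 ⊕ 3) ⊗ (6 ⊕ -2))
((9 ⊕ 3) ⊗ (6 ⊕ -2)) = 1

Expand innermost to outermost. Recall ⊕ takes the minimum of its arguments and ⊗ takes their sum. Working out the expression ((9 ⊕ 3) ⊗ (6 ⊕ -2)) gives 1.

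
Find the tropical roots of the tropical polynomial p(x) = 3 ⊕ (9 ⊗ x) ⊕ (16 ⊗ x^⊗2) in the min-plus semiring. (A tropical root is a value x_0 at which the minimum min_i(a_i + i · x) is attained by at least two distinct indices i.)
Roots: {-7, -6}

Each tropical root is a break point of the lower envelope of the lines y = a_i + i · x (there are 3 lines, with slopes 0, 1, ..., 2). Only the lines that attain the minimum somewhere contribute to roots; other lines are dominated. Here the surviving (envelope) indices are i = 2, i = 1, i = 0.
Intersections between consecutive envelope lines give the roots: for adjacent envelope indices i < j the intersection is x = (a_i − a_j) / (j − i). Reading off the sorted break points: {-7, -6}.
Verification: at each break x_0, at least two indices attain the minimum of min_i(a_i + i · x_0).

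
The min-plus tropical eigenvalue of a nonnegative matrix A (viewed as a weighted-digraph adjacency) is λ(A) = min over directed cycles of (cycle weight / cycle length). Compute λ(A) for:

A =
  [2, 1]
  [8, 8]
λ(A) = 2

Enumerate directed cycles and compute their means (weight / length). Sample:
  cycle 0 → 0: weight = 2, length = 1, mean = 2/1 ≈ 2.000
  cycle 1 → 1: weight = 8, length = 1, mean = 8/1 ≈ 8.000
  cycle 0 → 1 → 0: weight = 9, length = 2, mean = 9/2 ≈ 4.500
  cycle 1 → 0 → 1: weight = 9, length = 2, mean = 9/2 ≈ 4.500
Minimum mean = 2.000, attained e.g. along the cycle 0 → 0 with weight 2 and length 1. So λ(A) = 2/1 = 2.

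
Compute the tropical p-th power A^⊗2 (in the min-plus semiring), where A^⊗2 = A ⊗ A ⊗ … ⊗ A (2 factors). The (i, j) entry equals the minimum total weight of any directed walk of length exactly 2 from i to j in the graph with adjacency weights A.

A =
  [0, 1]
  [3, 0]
A^⊗2 =
  [0, 1]
  [3, 0]

Each entry (A^⊗2)_ij equals the minimum over all length-2 walks i = v_0 → v_1 → … → v_2 = j of Σ_t A[v_t][v_{t+1}]. For example, for (i, j) = (0, 1) we minimise over 2 possible intermediate vertex sequences; the minimum is 1, attained along the walk 0 → 0 → 1.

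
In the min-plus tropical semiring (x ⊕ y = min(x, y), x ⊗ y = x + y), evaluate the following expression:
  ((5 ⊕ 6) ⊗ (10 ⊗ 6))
((5 ⊕ 6) ⊗ (10 ⊗ 6)) = 21

Expand innermost to outermost. Recall ⊕ takes the minimum of its arguments and ⊗ takes their sum. Working out the expression ((5 ⊕ 6) ⊗ (10 ⊗ 6)) gives 21.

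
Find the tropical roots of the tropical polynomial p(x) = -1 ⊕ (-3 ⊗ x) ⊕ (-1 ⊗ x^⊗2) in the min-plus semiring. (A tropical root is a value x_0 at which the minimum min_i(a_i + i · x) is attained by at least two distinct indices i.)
Roots: {-2, 2}

Each tropical root is a break point of the lower envelope of the lines y = a_i + i · x (there are 3 lines, with slopes 0, 1, ..., 2). Only the lines that attain the minimum somewhere contribute to roots; other lines are dominated. Here the surviving (envelope) indices are i = 2, i = 1, i = 0.
Intersections between consecutive envelope lines give the roots: for adjacent envelope indices i < j the intersection is x = (a_i − a_j) / (j − i). Reading off the sorted break points: {-2, 2}.
Verification: at each break x_0, at least two indices attain the minimum of min_i(a_i + i · x_0).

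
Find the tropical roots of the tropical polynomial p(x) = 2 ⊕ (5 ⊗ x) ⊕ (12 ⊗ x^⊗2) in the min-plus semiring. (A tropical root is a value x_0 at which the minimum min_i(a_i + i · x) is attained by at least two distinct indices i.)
Roots: {-7, -3}

Each tropical root is a break point of the lower envelope of the lines y = a_i + i · x (there are 3 lines, with slopes 0, 1, ..., 2). Only the lines that attain the minimum somewhere contribute to roots; other lines are dominated. Here the surviving (envelope) indices are i = 2, i = 1, i = 0.
Intersections between consecutive envelope lines give the roots: for adjacent envelope indices i < j the intersection is x = (a_i − a_j) / (j − i). Reading off the sorted break points: {-7, -3}.
Verification: at each break x_0, at least two indices attain the minimum of min_i(a_i + i · x_0).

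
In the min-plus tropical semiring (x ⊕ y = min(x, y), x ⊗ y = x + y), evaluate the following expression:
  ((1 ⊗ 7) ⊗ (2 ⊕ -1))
((1 ⊗ 7) ⊗ (2 ⊕ -1)) = 7

Expand innermost to outermost. Recall ⊕ takes the minimum of its arguments and ⊗ takes their sum. Working out the expression ((1 ⊗ 7) ⊗ (2 ⊕ -1)) gives 7.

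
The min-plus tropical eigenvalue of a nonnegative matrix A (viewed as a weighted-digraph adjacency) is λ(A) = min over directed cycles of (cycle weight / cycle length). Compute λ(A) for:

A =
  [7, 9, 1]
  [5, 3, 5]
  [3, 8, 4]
λ(A) = 2

Enumerate directed cycles and compute their means (weight / length). Sample:
  cycle 0 → 0: weight = 7, length = 1, mean = 7/1 ≈ 7.000
  cycle 1 → 1: weight = 3, length = 1, mean = 3/1 ≈ 3.000
  cycle 2 → 2: weight = 4, length = 1, mean = 4/1 ≈ 4.000
  cycle 0 → 1 → 0: weight = 14, length = 2, mean = 14/2 ≈ 7.000
  cycle 0 → 2 → 0: weight = 4, length = 2, mean = 4/2 ≈ 2.000
  cycle 1 → 0 → 1: weight = 14, length = 2, mean = 14/2 ≈ 7.000
Minimum mean = 2.000, attained e.g. along the cycle 0 → 2 → 0 with weight 4 and length 2. So λ(A) = 4/2 = 2.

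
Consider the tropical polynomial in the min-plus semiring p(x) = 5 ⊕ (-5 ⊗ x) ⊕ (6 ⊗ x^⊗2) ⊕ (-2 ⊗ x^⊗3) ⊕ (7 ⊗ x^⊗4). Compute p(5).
p(5) = 0

A tropical monomial a ⊗ x^⊗i evaluates to a + i · x. Evaluating each term at x = 5:
  Term 0 contributes 5 + 0 · 5 = 5
  Term 1 contributes -5 + 1 · 5 = 0
  Term 2 contributes 6 + 2 · 5 = 16
  Term 3 contributes -2 + 3 · 5 = 13
  Term 4 contributes 7 + 4 · 5 = 27
p(5) = ⊕ of these = min[5, 0, 16, 13, 27] = 0.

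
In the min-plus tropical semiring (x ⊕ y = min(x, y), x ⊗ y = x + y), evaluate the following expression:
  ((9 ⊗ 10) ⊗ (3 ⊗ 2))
((9 ⊗ 10) ⊗ (3 ⊗ 2)) = 24

Expand innermost to outermost. Recall ⊕ takes the minimum of its arguments and ⊗ takes their sum. Working out the expression ((9 ⊗ 10) ⊗ (3 ⊗ 2)) gives 24.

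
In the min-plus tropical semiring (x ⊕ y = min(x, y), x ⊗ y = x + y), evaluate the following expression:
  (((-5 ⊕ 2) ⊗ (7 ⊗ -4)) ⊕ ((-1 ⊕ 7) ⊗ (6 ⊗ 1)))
(((-5 ⊕ 2) ⊗ (7 ⊗ -4)) ⊕ ((-1 ⊕ 7) ⊗ (6 ⊗ 1))) = -2

Expand innermost to outermost. Recall ⊕ takes the minimum of its arguments and ⊗ takes their sum. Working out the expression (((-5 ⊕ 2) ⊗ (7 ⊗ -4)) ⊕ ((-1 ⊕ 7) ⊗ (6 ⊗ 1))) gives -2.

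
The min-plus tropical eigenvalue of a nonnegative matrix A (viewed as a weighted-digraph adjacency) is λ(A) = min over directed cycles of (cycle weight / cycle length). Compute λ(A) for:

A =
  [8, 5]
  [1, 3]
λ(A) = 3

Enumerate directed cycles and compute their means (weight / length). Sample:
  cycle 0 → 0: weight = 8, length = 1, mean = 8/1 ≈ 8.000
  cycle 1 → 1: weight = 3, length = 1, mean = 3/1 ≈ 3.000
  cycle 0 → 1 → 0: weight = 6, length = 2, mean = 6/2 ≈ 3.000
  cycle 1 → 0 → 1: weight = 6, length = 2, mean = 6/2 ≈ 3.000
Minimum mean = 3.000, attained e.g. along the cycle 1 → 1 with weight 3 and length 1. So λ(A) = 3/1 = 3.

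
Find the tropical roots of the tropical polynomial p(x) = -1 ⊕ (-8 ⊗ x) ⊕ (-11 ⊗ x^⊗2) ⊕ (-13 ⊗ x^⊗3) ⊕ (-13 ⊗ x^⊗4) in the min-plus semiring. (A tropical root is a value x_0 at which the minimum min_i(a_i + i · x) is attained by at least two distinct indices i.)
Roots: {0, 2, 3, 7}

Each tropical root is a break point of the lower envelope of the lines y = a_i + i · x (there are 5 lines, with slopes 0, 1, ..., 4). Only the lines that attain the minimum somewhere contribute to roots; other lines are dominated. Here the surviving (envelope) indices are i = 4, i = 3, i = 2, i = 1, i = 0.
Intersections between consecutive envelope lines give the roots: for adjacent envelope indices i < j the intersection is x = (a_i − a_j) / (j − i). Reading off the sorted break points: {0, 2, 3, 7}.
Verification: at each break x_0, at least two indices attain the minimum of min_i(a_i + i · x_0).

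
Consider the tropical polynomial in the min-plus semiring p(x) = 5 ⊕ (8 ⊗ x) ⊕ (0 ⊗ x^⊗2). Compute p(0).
p(0) = 0

A tropical monomial a ⊗ x^⊗i evaluates to a + i · x. Evaluating each term at x = 0:
  Term 0 contributes 5 + 0 · 0 = 5
  Term 1 contributes 8 + 1 · 0 = 8
  Term 2 contributes 0 + 2 · 0 = 0
p(0) = ⊕ of these = min[5, 8, 0] = 0.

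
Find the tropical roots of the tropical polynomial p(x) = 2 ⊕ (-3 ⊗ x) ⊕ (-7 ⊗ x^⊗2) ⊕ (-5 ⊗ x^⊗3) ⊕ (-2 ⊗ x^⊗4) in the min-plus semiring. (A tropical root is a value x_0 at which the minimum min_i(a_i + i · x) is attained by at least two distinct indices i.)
Roots: {-3, -2, 4, 5}

Each tropical root is a break point of the lower envelope of the lines y = a_i + i · x (there are 5 lines, with slopes 0, 1, ..., 4). Only the lines that attain the minimum somewhere contribute to roots; other lines are dominated. Here the surviving (envelope) indices are i = 4, i = 3, i = 2, i = 1, i = 0.
Intersections between consecutive envelope lines give the roots: for adjacent envelope indices i < j the intersection is x = (a_i − a_j) / (j − i). Reading off the sorted break points: {-3, -2, 4, 5}.
Verification: at each break x_0, at least two indices attain the minimum of min_i(a_i + i · x_0).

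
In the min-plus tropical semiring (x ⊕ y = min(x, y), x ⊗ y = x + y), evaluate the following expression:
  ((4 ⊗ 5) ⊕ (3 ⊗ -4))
((4 ⊗ 5) ⊕ (3 ⊗ -4)) = -1

Expand innermost to outermost. Recall ⊕ takes the minimum of its arguments and ⊗ takes their sum. Working out the expression ((4 ⊗ 5) ⊕ (3 ⊗ -4)) gives -1.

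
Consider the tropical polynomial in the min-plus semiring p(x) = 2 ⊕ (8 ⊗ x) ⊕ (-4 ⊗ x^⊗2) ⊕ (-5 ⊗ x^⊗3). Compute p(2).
p(2) = 0

A tropical monomial a ⊗ x^⊗i evaluates to a + i · x. Evaluating each term at x = 2:
  Term 0 contributes 2 + 0 · 2 = 2
  Term 1 contributes 8 + 1 · 2 = 10
  Term 2 contributes -4 + 2 · 2 = 0
  Term 3 contributes -5 + 3 · 2 = 1
p(2) = ⊕ of these = min[2, 10, 0, 1] = 0.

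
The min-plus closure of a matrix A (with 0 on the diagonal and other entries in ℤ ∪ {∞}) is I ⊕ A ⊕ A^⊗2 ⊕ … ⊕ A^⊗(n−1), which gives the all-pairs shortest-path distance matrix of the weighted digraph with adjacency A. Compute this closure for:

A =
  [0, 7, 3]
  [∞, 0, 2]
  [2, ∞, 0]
Closure =
  [0, 7, 3]
  [4, 0, 2]
  [2, 9, 0]

This is the Floyd-Warshall all-pairs shortest-path computation. For each intermediate vertex k = 0, 1, …, 2, update dist[i][j] ← min(dist[i][j], dist[i][k] + dist[k][j]). The final matrix gives, for each (i, j), the minimum total weight of any directed path from i to j (possibly empty when i = j).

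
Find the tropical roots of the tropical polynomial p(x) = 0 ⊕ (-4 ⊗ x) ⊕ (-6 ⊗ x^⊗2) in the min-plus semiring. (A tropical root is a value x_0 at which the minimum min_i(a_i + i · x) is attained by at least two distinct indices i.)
Roots: {2, 4}

Each tropical root is a break point of the lower envelope of the lines y = a_i + i · x (there are 3 lines, with slopes 0, 1, ..., 2). Only the lines that attain the minimum somewhere contribute to roots; other lines are dominated. Here the surviving (envelope) indices are i = 2, i = 1, i = 0.
Intersections between consecutive envelope lines give the roots: for adjacent envelope indices i < j the intersection is x = (a_i − a_j) / (j − i). Reading off the sorted break points: {2, 4}.
Verification: at each break x_0, at least two indices attain the minimum of min_i(a_i + i · x_0).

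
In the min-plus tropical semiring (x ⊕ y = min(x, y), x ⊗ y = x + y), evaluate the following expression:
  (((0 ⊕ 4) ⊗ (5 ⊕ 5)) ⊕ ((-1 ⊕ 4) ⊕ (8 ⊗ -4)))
(((0 ⊕ 4) ⊗ (5 ⊕ 5)) ⊕ ((-1 ⊕ 4) ⊕ (8 ⊗ -4))) = -1

Expand innermost to outermost. Recall ⊕ takes the minimum of its arguments and ⊗ takes their sum. Working out the expression (((0 ⊕ 4) ⊗ (5 ⊕ 5)) ⊕ ((-1 ⊕ 4) ⊕ (8 ⊗ -4))) gives -1.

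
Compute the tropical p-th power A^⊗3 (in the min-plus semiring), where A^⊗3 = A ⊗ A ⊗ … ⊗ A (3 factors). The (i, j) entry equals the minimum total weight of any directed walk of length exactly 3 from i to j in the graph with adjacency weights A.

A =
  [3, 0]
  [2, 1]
A^⊗3 =
  [3, 2]
  [4, 3]

Each entry (A^⊗3)_ij equals the minimum over all length-3 walks i = v_0 → v_1 → … → v_3 = j of Σ_t A[v_t][v_{t+1}]. For example, for (i, j) = (0, 1) we minimise over 4 possible intermediate vertex sequences; the minimum is 2, attained along the walk 0 → 1 → 0 → 1.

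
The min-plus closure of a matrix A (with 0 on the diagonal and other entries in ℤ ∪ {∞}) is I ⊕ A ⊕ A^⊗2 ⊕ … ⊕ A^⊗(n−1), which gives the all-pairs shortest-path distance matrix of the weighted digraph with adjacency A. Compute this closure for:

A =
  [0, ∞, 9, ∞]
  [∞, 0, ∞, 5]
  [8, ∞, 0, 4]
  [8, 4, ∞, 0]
Closure =
  [0, 17, 9, 13]
  [13, 0, 22, 5]
  [8, 8, 0, 4]
  [8, 4, 17, 0]

This is the Floyd-Warshall all-pairs shortest-path computation. For each intermediate vertex k = 0, 1, …, 3, update dist[i][j] ← min(dist[i][j], dist[i][k] + dist[k][j]). The final matrix gives, for each (i, j), the minimum total weight of any directed path from i to j (possibly empty when i = j).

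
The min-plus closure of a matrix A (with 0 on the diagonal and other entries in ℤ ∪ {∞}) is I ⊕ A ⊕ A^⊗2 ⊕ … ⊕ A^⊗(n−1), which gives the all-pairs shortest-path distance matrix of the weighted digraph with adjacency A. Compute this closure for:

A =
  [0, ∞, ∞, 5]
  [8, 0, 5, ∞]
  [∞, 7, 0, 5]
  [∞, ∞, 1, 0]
Closure =
  [0, 13, 6, 5]
  [8, 0, 5, 10]
  [15, 7, 0, 5]
  [16, 8, 1, 0]

This is the Floyd-Warshall all-pairs shortest-path computation. For each intermediate vertex k = 0, 1, …, 3, update dist[i][j] ← min(dist[i][j], dist[i][k] + dist[k][j]). The final matrix gives, for each (i, j), the minimum total weight of any directed path from i to j (possibly empty when i = j).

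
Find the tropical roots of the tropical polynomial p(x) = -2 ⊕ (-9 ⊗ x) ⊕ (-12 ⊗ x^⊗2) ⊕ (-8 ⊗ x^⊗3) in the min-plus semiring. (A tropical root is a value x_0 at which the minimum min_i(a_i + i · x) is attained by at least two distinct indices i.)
Roots: {-4, 3, 7}

Each tropical root is a break point of the lower envelope of the lines y = a_i + i · x (there are 4 lines, with slopes 0, 1, ..., 3). Only the lines that attain the minimum somewhere contribute to roots; other lines are dominated. Here the surviving (envelope) indices are i = 3, i = 2, i = 1, i = 0.
Intersections between consecutive envelope lines give the roots: for adjacent envelope indices i < j the intersection is x = (a_i − a_j) / (j − i). Reading off the sorted break points: {-4, 3, 7}.
Verification: at each break x_0, at least two indices attain the minimum of min_i(a_i + i · x_0).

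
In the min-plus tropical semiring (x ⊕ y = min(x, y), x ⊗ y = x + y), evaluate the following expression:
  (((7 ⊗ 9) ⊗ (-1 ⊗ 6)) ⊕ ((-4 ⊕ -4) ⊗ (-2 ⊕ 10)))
(((7 ⊗ 9) ⊗ (-1 ⊗ 6)) ⊕ ((-4 ⊕ -4) ⊗ (-2 ⊕ 10))) = -6

Expand innermost to outermost. Recall ⊕ takes the minimum of its arguments and ⊗ takes their sum. Working out the expression (((7 ⊗ 9) ⊗ (-1 ⊗ 6)) ⊕ ((-4 ⊕ -4) ⊗ (-2 ⊕ 10))) gives -6.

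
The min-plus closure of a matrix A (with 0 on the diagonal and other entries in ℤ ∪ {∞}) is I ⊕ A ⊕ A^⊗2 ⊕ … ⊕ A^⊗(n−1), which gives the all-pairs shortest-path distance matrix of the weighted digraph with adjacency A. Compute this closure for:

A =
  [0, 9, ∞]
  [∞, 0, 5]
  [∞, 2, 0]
Closure =
  [0, 9, 14]
  [∞, 0, 5]
  [∞, 2, 0]

This is the Floyd-Warshall all-pairs shortest-path computation. For each intermediate vertex k = 0, 1, …, 2, update dist[i][j] ← min(dist[i][j], dist[i][k] + dist[k][j]). The final matrix gives, for each (i, j), the minimum total weight of any directed path from i to j (possibly empty when i = j).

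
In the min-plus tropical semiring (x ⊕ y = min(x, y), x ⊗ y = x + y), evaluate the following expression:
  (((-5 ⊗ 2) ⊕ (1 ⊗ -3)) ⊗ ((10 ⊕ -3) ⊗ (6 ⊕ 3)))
(((-5 ⊗ 2) ⊕ (1 ⊗ -3)) ⊗ ((10 ⊕ -3) ⊗ (6 ⊕ 3))) = -3

Expand innermost to outermost. Recall ⊕ takes the minimum of its arguments and ⊗ takes their sum. Working out the expression (((-5 ⊗ 2) ⊕ (1 ⊗ -3)) ⊗ ((10 ⊕ -3) ⊗ (6 ⊕ 3))) gives -3.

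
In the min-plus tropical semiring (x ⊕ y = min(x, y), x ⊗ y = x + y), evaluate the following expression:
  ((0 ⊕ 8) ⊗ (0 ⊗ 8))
((0 ⊕ 8) ⊗ (0 ⊗ 8)) = 8

Expand innermost to outermost. Recall ⊕ takes the minimum of its arguments and ⊗ takes their sum. Working out the expression ((0 ⊕ 8) ⊗ (0 ⊗ 8)) gives 8.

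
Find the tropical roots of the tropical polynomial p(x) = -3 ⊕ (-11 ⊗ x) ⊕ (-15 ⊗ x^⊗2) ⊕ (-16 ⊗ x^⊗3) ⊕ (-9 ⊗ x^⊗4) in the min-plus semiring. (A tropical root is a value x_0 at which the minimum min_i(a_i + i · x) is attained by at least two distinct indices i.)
Roots: {-7, 1, 4, 8}

Each tropical root is a break point of the lower envelope of the lines y = a_i + i · x (there are 5 lines, with slopes 0, 1, ..., 4). Only the lines that attain the minimum somewhere contribute to roots; other lines are dominated. Here the surviving (envelope) indices are i = 4, i = 3, i = 2, i = 1, i = 0.
Intersections between consecutive envelope lines give the roots: for adjacent envelope indices i < j the intersection is x = (a_i − a_j) / (j − i). Reading off the sorted break points: {-7, 1, 4, 8}.
Verification: at each break x_0, at least two indices attain the minimum of min_i(a_i + i · x_0).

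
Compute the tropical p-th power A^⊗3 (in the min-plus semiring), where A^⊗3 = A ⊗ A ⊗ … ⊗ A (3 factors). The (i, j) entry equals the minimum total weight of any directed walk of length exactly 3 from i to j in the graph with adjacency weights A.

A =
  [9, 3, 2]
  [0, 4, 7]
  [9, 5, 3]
A^⊗3 =
  [7, 6, 5]
  [3, 7, 5]
  [8, 8, 7]

Each entry (A^⊗3)_ij equals the minimum over all length-3 walks i = v_0 → v_1 → … → v_3 = j of Σ_t A[v_t][v_{t+1}]. For example, for (i, j) = (0, 2) we minimise over 9 possible intermediate vertex sequences; the minimum is 5, attained along the walk 0 → 1 → 0 → 2.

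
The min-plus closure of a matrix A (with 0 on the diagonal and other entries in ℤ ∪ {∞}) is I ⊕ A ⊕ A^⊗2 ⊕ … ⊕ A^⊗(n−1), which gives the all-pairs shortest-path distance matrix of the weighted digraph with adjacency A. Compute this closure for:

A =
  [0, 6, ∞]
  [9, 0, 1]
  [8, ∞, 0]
Closure =
  [0, 6, 7]
  [9, 0, 1]
  [8, 14, 0]

This is the Floyd-Warshall all-pairs shortest-path computation. For each intermediate vertex k = 0, 1, …, 2, update dist[i][j] ← min(dist[i][j], dist[i][k] + dist[k][j]). The final matrix gives, for each (i, j), the minimum total weight of any directed path from i to j (possibly empty when i = j).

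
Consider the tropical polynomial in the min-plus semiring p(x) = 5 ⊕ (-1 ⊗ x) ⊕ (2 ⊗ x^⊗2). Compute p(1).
p(1) = 0

A tropical monomial a ⊗ x^⊗i evaluates to a + i · x. Evaluating each term at x = 1:
  Term 0 contributes 5 + 0 · 1 = 5
  Term 1 contributes -1 + 1 · 1 = 0
  Term 2 contributes 2 + 2 · 1 = 4
p(1) = ⊕ of these = min[5, 0, 4] = 0.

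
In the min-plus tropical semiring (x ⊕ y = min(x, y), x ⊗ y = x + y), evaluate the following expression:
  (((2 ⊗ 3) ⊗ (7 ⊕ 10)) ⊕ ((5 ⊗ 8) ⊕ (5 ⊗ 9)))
(((2 ⊗ 3) ⊗ (7 ⊕ 10)) ⊕ ((5 ⊗ 8) ⊕ (5 ⊗ 9))) = 12

Expand innermost to outermost. Recall ⊕ takes the minimum of its arguments and ⊗ takes their sum. Working out the expression (((2 ⊗ 3) ⊗ (7 ⊕ 10)) ⊕ ((5 ⊗ 8) ⊕ (5 ⊗ 9))) gives 12.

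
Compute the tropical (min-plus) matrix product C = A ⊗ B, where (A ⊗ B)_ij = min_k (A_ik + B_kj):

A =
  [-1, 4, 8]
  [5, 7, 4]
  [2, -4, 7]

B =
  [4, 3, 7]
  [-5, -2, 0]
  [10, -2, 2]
A ⊗ B =
  [-1, 2, 4]
  [2, 2, 6]
  [-9, -6, -4]

Apply the min-plus product entry-by-entry:
  C[0][0] = min over k of (A[0][0] + B[0][0] = -1 + 4 = 3, A[0][1] + B[1][0] = 4 + -5 = -1, A[0][2] + B[2][0] = 8 + 10 = 18) = -1 (attained at k = 1)
  C[0][1] = min over k of (A[0][0] + B[0][1] = -1 + 3 = 2, A[0][1] + B[1][1] = 4 + -2 = 2, A[0][2] + B[2][1] = 8 + -2 = 6) = 2 (attained at k = 0)
  C[0][2] = min over k of (A[0][0] + B[0][2] = -1 + 7 = 6, A[0][1] + B[1][2] = 4 + 0 = 4, A[0][2] + B[2][2] = 8 + 2 = 10) = 4 (attained at k = 1)
  C[1][0] = min over k of (A[1][0] + B[0][0] = 5 + 4 = 9, A[1][1] + B[1][0] = 7 + -5 = 2, A[1][2] + B[2][0] = 4 + 10 = 14) = 2 (attained at k = 1)
  C[1][1] = min over k of (A[1][0] + B[0][1] = 5 + 3 = 8, A[1][1] + B[1][1] = 7 + -2 = 5, A[1][2] + B[2][1] = 4 + -2 = 2) = 2 (attained at k = 2)
  C[1][2] = min over k of (A[1][0] + B[0][2] = 5 + 7 = 12, A[1][1] + B[1][2] = 7 + 0 = 7, A[1][2] + B[2][2] = 4 + 2 = 6) = 6 (attained at k = 2)
  C[2][0] = min over k of (A[2][0] + B[0][0] = 2 + 4 = 6, A[2][1] + B[1][0] = -4 + -5 = -9, A[2][2] + B[2][0] = 7 + 10 = 17) = -9 (attained at k = 1)
  C[2][1] = min over k of (A[2][0] + B[0][1] = 2 + 3 = 5, A[2][1] + B[1][1] = -4 + -2 = -6, A[2][2] + B[2][1] = 7 + -2 = 5) = -6 (attained at k = 1)
  C[2][2] = min over k of (A[2][0] + B[0][2] = 2 + 7 = 9, A[2][1] + B[1][2] = -4 + 0 = -4, A[2][2] + B[2][2] = 7 + 2 = 9) = -4 (attained at k = 1)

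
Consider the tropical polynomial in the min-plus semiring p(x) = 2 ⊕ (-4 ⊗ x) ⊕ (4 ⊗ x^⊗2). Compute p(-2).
p(-2) = -6

A tropical monomial a ⊗ x^⊗i evaluates to a + i · x. Evaluating each term at x = -2:
  Term 0 contributes 2 + 0 · -2 = 2
  Term 1 contributes -4 + 1 · -2 = -6
  Term 2 contributes 4 + 2 · -2 = 0
p(-2) = ⊕ of these = min[2, -6, 0] = -6.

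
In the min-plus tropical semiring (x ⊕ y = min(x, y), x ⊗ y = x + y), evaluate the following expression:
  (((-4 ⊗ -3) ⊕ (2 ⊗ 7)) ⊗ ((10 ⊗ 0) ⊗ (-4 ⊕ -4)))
(((-4 ⊗ -3) ⊕ (2 ⊗ 7)) ⊗ ((10 ⊗ 0) ⊗ (-4 ⊕ -4))) = -1

Expand innermost to outermost. Recall ⊕ takes the minimum of its arguments and ⊗ takes their sum. Working out the expression (((-4 ⊗ -3) ⊕ (2 ⊗ 7)) ⊗ ((10 ⊗ 0) ⊗ (-4 ⊕ -4))) gives -1.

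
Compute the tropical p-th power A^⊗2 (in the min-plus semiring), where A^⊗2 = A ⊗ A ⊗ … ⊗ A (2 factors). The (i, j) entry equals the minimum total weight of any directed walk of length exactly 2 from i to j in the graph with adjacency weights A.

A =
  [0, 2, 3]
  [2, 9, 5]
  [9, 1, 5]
A^⊗2 =
  [0, 2, 3]
  [2, 4, 5]
  [3, 6, 6]

Each entry (A^⊗2)_ij equals the minimum over all length-2 walks i = v_0 → v_1 → … → v_2 = j of Σ_t A[v_t][v_{t+1}]. For example, for (i, j) = (0, 2) we minimise over 3 possible intermediate vertex sequences; the minimum is 3, attained along the walk 0 → 0 → 2.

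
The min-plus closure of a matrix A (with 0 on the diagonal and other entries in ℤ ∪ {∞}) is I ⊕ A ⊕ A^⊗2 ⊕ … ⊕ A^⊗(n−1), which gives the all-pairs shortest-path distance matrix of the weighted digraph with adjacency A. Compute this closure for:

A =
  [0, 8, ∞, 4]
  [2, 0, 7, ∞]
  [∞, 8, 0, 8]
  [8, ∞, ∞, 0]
Closure =
  [0, 8, 15, 4]
  [2, 0, 7, 6]
  [10, 8, 0, 8]
  [8, 16, 23, 0]

This is the Floyd-Warshall all-pairs shortest-path computation. For each intermediate vertex k = 0, 1, …, 3, update dist[i][j] ← min(dist[i][j], dist[i][k] + dist[k][j]). The final matrix gives, for each (i, j), the minimum total weight of any directed path from i to j (possibly empty when i = j).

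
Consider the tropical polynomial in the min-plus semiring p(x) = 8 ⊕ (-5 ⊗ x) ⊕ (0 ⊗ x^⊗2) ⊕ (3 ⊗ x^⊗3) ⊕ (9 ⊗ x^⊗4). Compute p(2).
p(2) = -3

A tropical monomial a ⊗ x^⊗i evaluates to a + i · x. Evaluating each term at x = 2:
  Term 0 contributes 8 + 0 · 2 = 8
  Term 1 contributes -5 + 1 · 2 = -3
  Term 2 contributes 0 + 2 · 2 = 4
  Term 3 contributes 3 + 3 · 2 = 9
  Term 4 contributes 9 + 4 · 2 = 17
p(2) = ⊕ of these = min[8, -3, 4, 9, 17] = -3.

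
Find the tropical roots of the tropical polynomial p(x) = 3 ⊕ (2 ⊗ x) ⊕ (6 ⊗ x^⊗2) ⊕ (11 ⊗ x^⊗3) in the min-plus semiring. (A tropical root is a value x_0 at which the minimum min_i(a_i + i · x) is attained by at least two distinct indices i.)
Roots: {-5, -4, 1}

Each tropical root is a break point of the lower envelope of the lines y = a_i + i · x (there are 4 lines, with slopes 0, 1, ..., 3). Only the lines that attain the minimum somewhere contribute to roots; other lines are dominated. Here the surviving (envelope) indices are i = 3, i = 2, i = 1, i = 0.
Intersections between consecutive envelope lines give the roots: for adjacent envelope indices i < j the intersection is x = (a_i − a_j) / (j − i). Reading off the sorted break points: {-5, -4, 1}.
Verification: at each break x_0, at least two indices attain the minimum of min_i(a_i + i · x_0).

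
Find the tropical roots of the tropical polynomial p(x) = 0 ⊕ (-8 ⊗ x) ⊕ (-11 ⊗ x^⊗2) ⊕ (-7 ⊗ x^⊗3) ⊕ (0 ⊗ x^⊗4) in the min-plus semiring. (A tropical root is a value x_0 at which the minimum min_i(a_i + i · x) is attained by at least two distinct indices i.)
Roots: {-7, -4, 3, 8}

Each tropical root is a break point of the lower envelope of the lines y = a_i + i · x (there are 5 lines, with slopes 0, 1, ..., 4). Only the lines that attain the minimum somewhere contribute to roots; other lines are dominated. Here the surviving (envelope) indices are i = 4, i = 3, i = 2, i = 1, i = 0.
Intersections between consecutive envelope lines give the roots: for adjacent envelope indices i < j the intersection is x = (a_i − a_j) / (j − i). Reading off the sorted break points: {-7, -4, 3, 8}.
Verification: at each break x_0, at least two indices attain the minimum of min_i(a_i + i · x_0).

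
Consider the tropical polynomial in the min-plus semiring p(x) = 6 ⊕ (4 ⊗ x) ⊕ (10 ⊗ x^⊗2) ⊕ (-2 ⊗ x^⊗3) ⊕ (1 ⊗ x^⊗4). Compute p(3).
p(3) = 6

A tropical monomial a ⊗ x^⊗i evaluates to a + i · x. Evaluating each term at x = 3:
  Term 0 contributes 6 + 0 · 3 = 6
  Term 1 contributes 4 + 1 · 3 = 7
  Term 2 contributes 10 + 2 · 3 = 16
  Term 3 contributes -2 + 3 · 3 = 7
  Term 4 contributes 1 + 4 · 3 = 13
p(3) = ⊕ of these = min[6, 7, 16, 7, 13] = 6.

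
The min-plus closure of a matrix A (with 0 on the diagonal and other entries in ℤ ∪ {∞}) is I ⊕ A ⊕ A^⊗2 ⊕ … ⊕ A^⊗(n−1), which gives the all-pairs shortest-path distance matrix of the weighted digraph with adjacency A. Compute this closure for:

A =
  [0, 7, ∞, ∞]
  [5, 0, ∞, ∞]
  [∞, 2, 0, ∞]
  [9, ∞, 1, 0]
Closure =
  [0, 7, ∞, ∞]
  [5, 0, ∞, ∞]
  [7, 2, 0, ∞]
  [8, 3, 1, 0]

This is the Floyd-Warshall all-pairs shortest-path computation. For each intermediate vertex k = 0, 1, …, 3, update dist[i][j] ← min(dist[i][j], dist[i][k] + dist[k][j]). The final matrix gives, for each (i, j), the minimum total weight of any directed path from i to j (possibly empty when i = j).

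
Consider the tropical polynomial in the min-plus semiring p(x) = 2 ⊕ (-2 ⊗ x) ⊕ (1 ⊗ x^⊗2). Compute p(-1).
p(-1) = -3

A tropical monomial a ⊗ x^⊗i evaluates to a + i · x. Evaluating each term at x = -1:
  Term 0 contributes 2 + 0 · -1 = 2
  Term 1 contributes -2 + 1 · -1 = -3
  Term 2 contributes 1 + 2 · -1 = -1
p(-1) = ⊕ of these = min[2, -3, -1] = -3.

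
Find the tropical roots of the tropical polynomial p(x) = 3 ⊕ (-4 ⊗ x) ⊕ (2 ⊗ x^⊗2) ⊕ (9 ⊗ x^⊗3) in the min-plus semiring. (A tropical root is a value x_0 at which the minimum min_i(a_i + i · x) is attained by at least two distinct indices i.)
Roots: {-7, -6, 7}

Each tropical root is a break point of the lower envelope of the lines y = a_i + i · x (there are 4 lines, with slopes 0, 1, ..., 3). Only the lines that attain the minimum somewhere contribute to roots; other lines are dominated. Here the surviving (envelope) indices are i = 3, i = 2, i = 1, i = 0.
Intersections between consecutive envelope lines give the roots: for adjacent envelope indices i < j the intersection is x = (a_i − a_j) / (j − i). Reading off the sorted break points: {-7, -6, 7}.
Verification: at each break x_0, at least two indices attain the minimum of min_i(a_i + i · x_0).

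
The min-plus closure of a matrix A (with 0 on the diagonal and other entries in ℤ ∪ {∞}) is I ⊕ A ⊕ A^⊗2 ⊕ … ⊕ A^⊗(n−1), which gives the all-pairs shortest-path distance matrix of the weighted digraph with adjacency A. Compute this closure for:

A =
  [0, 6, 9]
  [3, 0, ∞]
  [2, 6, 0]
Closure =
  [0, 6, 9]
  [3, 0, 12]
  [2, 6, 0]

This is the Floyd-Warshall all-pairs shortest-path computation. For each intermediate vertex k = 0, 1, …, 2, update dist[i][j] ← min(dist[i][j], dist[i][k] + dist[k][j]). The final matrix gives, for each (i, j), the minimum total weight of any directed path from i to j (possibly empty when i = j).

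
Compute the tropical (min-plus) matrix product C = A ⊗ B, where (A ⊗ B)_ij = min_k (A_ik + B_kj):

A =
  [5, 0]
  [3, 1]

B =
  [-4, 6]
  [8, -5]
A ⊗ B =
  [1, -5]
  [-1, -4]

Apply the min-plus product entry-by-entry:
  C[0][0] = min over k of (A[0][0] + B[0][0] = 5 + -4 = 1, A[0][1] + B[1][0] = 0 + 8 = 8) = 1 (attained at k = 0)
  C[0][1] = min over k of (A[0][0] + B[0][1] = 5 + 6 = 11, A[0][1] + B[1][1] = 0 + -5 = -5) = -5 (attained at k = 1)
  C[1][0] = min over k of (A[1][0] + B[0][0] = 3 + -4 = -1, A[1][1] + B[1][0] = 1 + 8 = 9) = -1 (attained at k = 0)
  C[1][1] = min over k of (A[1][0] + B[0][1] = 3 + 6 = 9, A[1][1] + B[1][1] = 1 + -5 = -4) = -4 (attained at k = 1)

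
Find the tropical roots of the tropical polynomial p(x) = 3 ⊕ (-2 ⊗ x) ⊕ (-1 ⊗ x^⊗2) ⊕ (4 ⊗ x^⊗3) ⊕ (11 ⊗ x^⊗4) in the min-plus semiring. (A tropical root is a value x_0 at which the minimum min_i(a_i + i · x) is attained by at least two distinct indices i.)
Roots: {-7, -5, -1, 5}

Each tropical root is a break point of the lower envelope of the lines y = a_i + i · x (there are 5 lines, with slopes 0, 1, ..., 4). Only the lines that attain the minimum somewhere contribute to roots; other lines are dominated. Here the surviving (envelope) indices are i = 4, i = 3, i = 2, i = 1, i = 0.
Intersections between consecutive envelope lines give the roots: for adjacent envelope indices i < j the intersection is x = (a_i − a_j) / (j − i). Reading off the sorted break points: {-7, -5, -1, 5}.
Verification: at each break x_0, at least two indices attain the minimum of min_i(a_i + i · x_0).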